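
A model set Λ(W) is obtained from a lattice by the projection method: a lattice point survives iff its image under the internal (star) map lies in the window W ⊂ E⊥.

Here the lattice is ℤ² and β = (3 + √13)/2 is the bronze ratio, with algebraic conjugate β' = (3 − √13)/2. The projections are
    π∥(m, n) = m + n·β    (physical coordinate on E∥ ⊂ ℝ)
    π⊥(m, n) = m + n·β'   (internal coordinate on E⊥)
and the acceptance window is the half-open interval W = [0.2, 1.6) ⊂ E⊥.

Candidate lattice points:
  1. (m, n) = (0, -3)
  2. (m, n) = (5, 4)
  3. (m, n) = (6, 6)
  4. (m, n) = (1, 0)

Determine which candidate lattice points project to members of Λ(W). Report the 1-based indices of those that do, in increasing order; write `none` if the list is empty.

Compute β' = (3−√13)/2 = -0.30278, so π⊥(m,n) = m -0.30278·n.
candidate 1: (m,n)=(0,-3) → π∥ = 0-3·β ≈ -9.90833, π⊥ = 0-3·β' ≈ 0.90833 ∈ [0.2, 1.6) ⇒ IN Λ
candidate 2: (m,n)=(5,4) → π∥ = 5+4·β ≈ 18.21110, π⊥ = 5+4·β' ≈ 3.78890 ∉ [0.2, 1.6) ⇒ out
candidate 3: (m,n)=(6,6) → π∥ = 6+6·β ≈ 25.81665, π⊥ = 6+6·β' ≈ 4.18335 ∉ [0.2, 1.6) ⇒ out
candidate 4: (m,n)=(1,0) → π∥ = 1+0·β ≈ 1.00000, π⊥ = 1+0·β' ≈ 1.00000 ∈ [0.2, 1.6) ⇒ IN Λ

1, 4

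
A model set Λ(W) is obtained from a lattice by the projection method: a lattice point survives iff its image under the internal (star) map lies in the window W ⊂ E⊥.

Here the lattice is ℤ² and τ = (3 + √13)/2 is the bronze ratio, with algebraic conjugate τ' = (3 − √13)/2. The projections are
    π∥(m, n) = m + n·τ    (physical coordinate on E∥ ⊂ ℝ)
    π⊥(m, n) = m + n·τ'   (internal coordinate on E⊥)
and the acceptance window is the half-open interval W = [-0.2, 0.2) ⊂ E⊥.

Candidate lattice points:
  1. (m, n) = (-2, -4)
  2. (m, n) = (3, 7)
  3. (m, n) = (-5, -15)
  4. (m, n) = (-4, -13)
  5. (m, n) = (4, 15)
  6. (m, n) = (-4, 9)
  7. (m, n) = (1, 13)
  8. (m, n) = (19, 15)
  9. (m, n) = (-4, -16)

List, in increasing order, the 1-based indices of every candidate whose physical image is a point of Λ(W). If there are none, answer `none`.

τ' = (3−√13)/2 ≈ -0.30278.
candidate 1: (m,n)=(-2,-4) → π∥ = -2-4·τ ≈ -15.21110, π⊥ = -2-4·τ' ≈ -0.78890 ∉ [-0.2, 0.2) ⇒ out
candidate 2: (m,n)=(3,7) → π∥ = 3+7·τ ≈ 26.11943, π⊥ = 3+7·τ' ≈ 0.88057 ∉ [-0.2, 0.2) ⇒ out
candidate 3: (m,n)=(-5,-15) → π∥ = -5-15·τ ≈ -54.54163, π⊥ = -5-15·τ' ≈ -0.45837 ∉ [-0.2, 0.2) ⇒ out
candidate 4: (m,n)=(-4,-13) → π∥ = -4-13·τ ≈ -46.93608, π⊥ = -4-13·τ' ≈ -0.06392 ∈ [-0.2, 0.2) ⇒ IN Λ
candidate 5: (m,n)=(4,15) → π∥ = 4+15·τ ≈ 53.54163, π⊥ = 4+15·τ' ≈ -0.54163 ∉ [-0.2, 0.2) ⇒ out
candidate 6: (m,n)=(-4,9) → π∥ = -4+9·τ ≈ 25.72498, π⊥ = -4+9·τ' ≈ -6.72498 ∉ [-0.2, 0.2) ⇒ out
candidate 7: (m,n)=(1,13) → π∥ = 1+13·τ ≈ 43.93608, π⊥ = 1+13·τ' ≈ -2.93608 ∉ [-0.2, 0.2) ⇒ out
candidate 8: (m,n)=(19,15) → π∥ = 19+15·τ ≈ 68.54163, π⊥ = 19+15·τ' ≈ 14.45837 ∉ [-0.2, 0.2) ⇒ out
candidate 9: (m,n)=(-4,-16) → π∥ = -4-16·τ ≈ -56.84441, π⊥ = -4-16·τ' ≈ 0.84441 ∉ [-0.2, 0.2) ⇒ out

4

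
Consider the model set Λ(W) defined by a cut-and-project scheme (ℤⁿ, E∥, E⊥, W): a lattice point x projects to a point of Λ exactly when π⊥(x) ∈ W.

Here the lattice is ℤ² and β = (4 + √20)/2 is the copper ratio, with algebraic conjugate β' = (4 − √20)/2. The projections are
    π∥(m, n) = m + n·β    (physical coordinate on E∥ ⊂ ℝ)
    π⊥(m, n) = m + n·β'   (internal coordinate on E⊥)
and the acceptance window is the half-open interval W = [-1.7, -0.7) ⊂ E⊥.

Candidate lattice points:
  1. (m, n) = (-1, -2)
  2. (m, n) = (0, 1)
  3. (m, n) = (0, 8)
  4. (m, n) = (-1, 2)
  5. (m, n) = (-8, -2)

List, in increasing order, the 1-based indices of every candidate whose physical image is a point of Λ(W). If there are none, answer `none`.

β' = (4−√20)/2 ≈ -0.236068.
candidate 1: (m,n)=(-1,-2) → π∥ = -1-2·β ≈ -9.472136, π⊥ = -1-2·β' ≈ -0.527864 ∉ [-1.7, -0.7) ⇒ out
candidate 2: (m,n)=(0,1) → π∥ = 0+1·β ≈ 4.236068, π⊥ = 0+1·β' ≈ -0.236068 ∉ [-1.7, -0.7) ⇒ out
candidate 3: (m,n)=(0,8) → π∥ = 0+8·β ≈ 33.888544, π⊥ = 0+8·β' ≈ -1.888544 ∉ [-1.7, -0.7) ⇒ out
candidate 4: (m,n)=(-1,2) → π∥ = -1+2·β ≈ 7.472136, π⊥ = -1+2·β' ≈ -1.472136 ∈ [-1.7, -0.7) ⇒ IN Λ
candidate 5: (m,n)=(-8,-2) → π∥ = -8-2·β ≈ -16.472136, π⊥ = -8-2·β' ≈ -7.527864 ∉ [-1.7, -0.7) ⇒ out

4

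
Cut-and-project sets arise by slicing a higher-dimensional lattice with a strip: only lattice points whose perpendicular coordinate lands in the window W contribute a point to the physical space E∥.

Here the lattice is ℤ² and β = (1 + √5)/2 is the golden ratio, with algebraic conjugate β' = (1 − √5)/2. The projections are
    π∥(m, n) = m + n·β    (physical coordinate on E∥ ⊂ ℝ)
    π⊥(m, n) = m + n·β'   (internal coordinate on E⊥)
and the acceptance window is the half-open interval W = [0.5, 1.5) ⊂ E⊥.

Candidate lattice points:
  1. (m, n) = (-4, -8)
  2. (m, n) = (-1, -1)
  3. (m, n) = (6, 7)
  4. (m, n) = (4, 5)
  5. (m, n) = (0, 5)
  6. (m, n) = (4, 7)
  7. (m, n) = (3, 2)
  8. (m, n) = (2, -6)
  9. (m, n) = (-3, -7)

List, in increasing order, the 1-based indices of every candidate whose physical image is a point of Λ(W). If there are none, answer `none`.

Compute β' = (1−√5)/2 = -0.618034, so π⊥(m,n) = m -0.618034·n.
#1 (-4,-8): internal coord -4 + (-8)·β' = +0.944272; +0.944272 ∈ [0.5, 1.5) → IN Λ
#2 (-1,-1): internal coord -1 + (-1)·β' = -0.381966; -0.381966 ∉ [0.5, 1.5) → out
#3 (6,7): internal coord 6 + (7)·β' = +1.673762; +1.673762 ∉ [0.5, 1.5) → out
#4 (4,5): internal coord 4 + (5)·β' = +0.909830; +0.909830 ∈ [0.5, 1.5) → IN Λ
#5 (0,5): internal coord 0 + (5)·β' = -3.090170; -3.090170 ∉ [0.5, 1.5) → out
#6 (4,7): internal coord 4 + (7)·β' = -0.326238; -0.326238 ∉ [0.5, 1.5) → out
#7 (3,2): internal coord 3 + (2)·β' = +1.763932; +1.763932 ∉ [0.5, 1.5) → out
#8 (2,-6): internal coord 2 + (-6)·β' = +5.708204; +5.708204 ∉ [0.5, 1.5) → out
#9 (-3,-7): internal coord -3 + (-7)·β' = +1.326238; +1.326238 ∈ [0.5, 1.5) → IN Λ

1, 4, 9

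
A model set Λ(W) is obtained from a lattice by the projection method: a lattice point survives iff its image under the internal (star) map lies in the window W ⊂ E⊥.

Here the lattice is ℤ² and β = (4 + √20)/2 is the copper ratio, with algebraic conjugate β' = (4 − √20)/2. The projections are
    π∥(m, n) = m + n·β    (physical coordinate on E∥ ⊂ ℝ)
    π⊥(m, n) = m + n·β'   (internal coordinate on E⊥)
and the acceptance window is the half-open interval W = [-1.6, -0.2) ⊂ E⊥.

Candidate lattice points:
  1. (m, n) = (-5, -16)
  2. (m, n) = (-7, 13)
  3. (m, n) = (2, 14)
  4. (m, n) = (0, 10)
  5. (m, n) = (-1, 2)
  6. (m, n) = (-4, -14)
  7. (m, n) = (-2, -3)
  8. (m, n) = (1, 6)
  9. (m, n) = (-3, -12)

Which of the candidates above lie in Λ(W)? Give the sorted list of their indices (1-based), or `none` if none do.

β' = (4−√20)/2 ≈ -0.23607.
[1] lift (-5,-16): star map gives -1.22291; window check -1.6 ≤ -1.22291 < -0.2 is true → IN Λ
[2] lift (-7,13): star map gives -10.06888; window check -1.6 ≤ -10.06888 < -0.2 is false → out
[3] lift (2,14): star map gives -1.30495; window check -1.6 ≤ -1.30495 < -0.2 is true → IN Λ
[4] lift (0,10): star map gives -2.36068; window check -1.6 ≤ -2.36068 < -0.2 is false → out
[5] lift (-1,2): star map gives -1.47214; window check -1.6 ≤ -1.47214 < -0.2 is true → IN Λ
[6] lift (-4,-14): star map gives -0.69505; window check -1.6 ≤ -0.69505 < -0.2 is true → IN Λ
[7] lift (-2,-3): star map gives -1.29180; window check -1.6 ≤ -1.29180 < -0.2 is true → IN Λ
[8] lift (1,6): star map gives -0.41641; window check -1.6 ≤ -0.41641 < -0.2 is true → IN Λ
[9] lift (-3,-12): star map gives -0.16718; window check -1.6 ≤ -0.16718 < -0.2 is false → out

1, 3, 5, 6, 7, 8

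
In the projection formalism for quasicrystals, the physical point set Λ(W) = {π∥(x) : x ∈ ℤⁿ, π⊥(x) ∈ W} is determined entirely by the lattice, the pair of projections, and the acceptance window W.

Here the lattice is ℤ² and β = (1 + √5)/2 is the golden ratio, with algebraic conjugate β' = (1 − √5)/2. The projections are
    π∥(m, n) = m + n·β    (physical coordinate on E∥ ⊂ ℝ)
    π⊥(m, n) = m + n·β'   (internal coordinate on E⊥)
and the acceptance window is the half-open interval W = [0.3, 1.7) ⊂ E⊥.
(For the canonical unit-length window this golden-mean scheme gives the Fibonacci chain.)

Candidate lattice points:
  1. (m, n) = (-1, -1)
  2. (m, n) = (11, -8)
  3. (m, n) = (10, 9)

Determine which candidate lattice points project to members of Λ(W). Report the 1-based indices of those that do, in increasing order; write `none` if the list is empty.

β' = (1−√5)/2 ≈ -0.61803.
candidate 1: (m,n)=(-1,-1) → π∥ = -1-1·β ≈ -2.61803, π⊥ = -1-1·β' ≈ -0.38197 ∉ [0.3, 1.7) ⇒ out
candidate 2: (m,n)=(11,-8) → π∥ = 11-8·β ≈ -1.94427, π⊥ = 11-8·β' ≈ 15.94427 ∉ [0.3, 1.7) ⇒ out
candidate 3: (m,n)=(10,9) → π∥ = 10+9·β ≈ 24.56231, π⊥ = 10+9·β' ≈ 4.43769 ∉ [0.3, 1.7) ⇒ out

none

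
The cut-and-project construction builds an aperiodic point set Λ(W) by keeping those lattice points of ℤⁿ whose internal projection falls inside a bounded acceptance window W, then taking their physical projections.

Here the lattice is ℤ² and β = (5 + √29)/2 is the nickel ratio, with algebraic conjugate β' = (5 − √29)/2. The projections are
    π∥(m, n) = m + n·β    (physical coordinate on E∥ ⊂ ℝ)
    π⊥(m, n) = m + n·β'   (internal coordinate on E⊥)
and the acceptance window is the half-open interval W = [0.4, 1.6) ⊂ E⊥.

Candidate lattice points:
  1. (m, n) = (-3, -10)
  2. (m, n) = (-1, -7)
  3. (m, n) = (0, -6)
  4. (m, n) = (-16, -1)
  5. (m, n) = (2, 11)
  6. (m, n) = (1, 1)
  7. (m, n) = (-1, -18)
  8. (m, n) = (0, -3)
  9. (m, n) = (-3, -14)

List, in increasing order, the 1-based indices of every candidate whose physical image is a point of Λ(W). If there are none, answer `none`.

3, 6, 8

Compute β' = (5−√29)/2 = -0.192582, so π⊥(m,n) = m -0.192582·n.
#1 (-3,-10): internal coord -3 + (-10)·β' = -1.074176; -1.074176 ∉ [0.4, 1.6) → out
#2 (-1,-7): internal coord -1 + (-7)·β' = +0.348077; +0.348077 ∉ [0.4, 1.6) → out
#3 (0,-6): internal coord 0 + (-6)·β' = +1.155494; +1.155494 ∈ [0.4, 1.6) → IN Λ
#4 (-16,-1): internal coord -16 + (-1)·β' = -15.807418; -15.807418 ∉ [0.4, 1.6) → out
#5 (2,11): internal coord 2 + (11)·β' = -0.118406; -0.118406 ∉ [0.4, 1.6) → out
#6 (1,1): internal coord 1 + (1)·β' = +0.807418; +0.807418 ∈ [0.4, 1.6) → IN Λ
#7 (-1,-18): internal coord -1 + (-18)·β' = +2.466483; +2.466483 ∉ [0.4, 1.6) → out
#8 (0,-3): internal coord 0 + (-3)·β' = +0.577747; +0.577747 ∈ [0.4, 1.6) → IN Λ
#9 (-3,-14): internal coord -3 + (-14)·β' = -0.303846; -0.303846 ∉ [0.4, 1.6) → out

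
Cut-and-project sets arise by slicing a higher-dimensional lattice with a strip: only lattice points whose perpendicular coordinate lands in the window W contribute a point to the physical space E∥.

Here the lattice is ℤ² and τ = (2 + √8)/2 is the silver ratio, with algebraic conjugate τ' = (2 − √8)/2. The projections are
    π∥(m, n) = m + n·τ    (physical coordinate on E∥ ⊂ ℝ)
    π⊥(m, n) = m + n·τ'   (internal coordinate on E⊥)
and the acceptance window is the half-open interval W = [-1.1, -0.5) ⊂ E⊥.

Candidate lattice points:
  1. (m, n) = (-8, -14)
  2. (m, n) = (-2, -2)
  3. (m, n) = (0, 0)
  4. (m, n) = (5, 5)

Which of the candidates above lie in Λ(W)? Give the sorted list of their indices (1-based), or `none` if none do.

none

τ' = (2−√8)/2 ≈ -0.414214.
[1] lift (-8,-14): star map gives -2.201010; window check -1.1 ≤ -2.201010 < -0.5 is false → out
[2] lift (-2,-2): star map gives -1.171573; window check -1.1 ≤ -1.171573 < -0.5 is false → out
[3] lift (0,0): star map gives 0.000000; window check -1.1 ≤ 0.000000 < -0.5 is false → out
[4] lift (5,5): star map gives 2.928932; window check -1.1 ≤ 2.928932 < -0.5 is false → out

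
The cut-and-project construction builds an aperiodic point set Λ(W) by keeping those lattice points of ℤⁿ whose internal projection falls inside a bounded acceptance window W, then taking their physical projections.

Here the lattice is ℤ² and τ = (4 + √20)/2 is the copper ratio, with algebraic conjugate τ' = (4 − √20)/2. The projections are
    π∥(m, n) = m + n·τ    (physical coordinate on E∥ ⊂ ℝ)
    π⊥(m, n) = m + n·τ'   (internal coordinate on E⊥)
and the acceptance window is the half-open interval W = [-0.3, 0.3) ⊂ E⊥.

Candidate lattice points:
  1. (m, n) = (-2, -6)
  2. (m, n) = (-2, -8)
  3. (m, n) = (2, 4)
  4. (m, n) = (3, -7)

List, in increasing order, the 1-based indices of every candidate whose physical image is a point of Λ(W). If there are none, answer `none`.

2

Compute τ' = (4−√20)/2 = -0.23607, so π⊥(m,n) = m -0.23607·n.
#1 (-2,-6): internal coord -2 + (-6)·τ' = -0.58359; -0.58359 ∉ [-0.3, 0.3) → out
#2 (-2,-8): internal coord -2 + (-8)·τ' = -0.11146; -0.11146 ∈ [-0.3, 0.3) → IN Λ
#3 (2,4): internal coord 2 + (4)·τ' = +1.05573; +1.05573 ∉ [-0.3, 0.3) → out
#4 (3,-7): internal coord 3 + (-7)·τ' = +4.65248; +4.65248 ∉ [-0.3, 0.3) → out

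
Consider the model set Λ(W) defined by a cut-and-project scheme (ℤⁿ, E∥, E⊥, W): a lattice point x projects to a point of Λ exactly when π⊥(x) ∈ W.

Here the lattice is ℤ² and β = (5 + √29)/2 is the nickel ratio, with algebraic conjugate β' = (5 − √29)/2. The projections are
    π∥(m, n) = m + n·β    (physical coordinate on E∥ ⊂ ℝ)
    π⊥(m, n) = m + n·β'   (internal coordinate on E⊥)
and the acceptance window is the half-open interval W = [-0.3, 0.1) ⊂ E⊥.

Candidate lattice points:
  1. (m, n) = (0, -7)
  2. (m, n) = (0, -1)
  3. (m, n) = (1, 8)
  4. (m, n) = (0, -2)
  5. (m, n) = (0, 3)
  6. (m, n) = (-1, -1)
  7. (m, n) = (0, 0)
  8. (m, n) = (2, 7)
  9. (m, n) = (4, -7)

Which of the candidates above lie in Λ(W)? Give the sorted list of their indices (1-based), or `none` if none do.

7

Numerically β ≈ 5.192582 and β' = −1/β ≈ -0.192582.
#1 (0,-7): internal coord 0 + (-7)·β' = +1.348077; +1.348077 ∉ [-0.3, 0.1) → out
#2 (0,-1): internal coord 0 + (-1)·β' = +0.192582; +0.192582 ∉ [-0.3, 0.1) → out
#3 (1,8): internal coord 1 + (8)·β' = -0.540659; -0.540659 ∉ [-0.3, 0.1) → out
#4 (0,-2): internal coord 0 + (-2)·β' = +0.385165; +0.385165 ∉ [-0.3, 0.1) → out
#5 (0,3): internal coord 0 + (3)·β' = -0.577747; -0.577747 ∉ [-0.3, 0.1) → out
#6 (-1,-1): internal coord -1 + (-1)·β' = -0.807418; -0.807418 ∉ [-0.3, 0.1) → out
#7 (0,0): internal coord 0 + (0)·β' = +0.000000; +0.000000 ∈ [-0.3, 0.1) → IN Λ
#8 (2,7): internal coord 2 + (7)·β' = +0.651923; +0.651923 ∉ [-0.3, 0.1) → out
#9 (4,-7): internal coord 4 + (-7)·β' = +5.348077; +5.348077 ∉ [-0.3, 0.1) → out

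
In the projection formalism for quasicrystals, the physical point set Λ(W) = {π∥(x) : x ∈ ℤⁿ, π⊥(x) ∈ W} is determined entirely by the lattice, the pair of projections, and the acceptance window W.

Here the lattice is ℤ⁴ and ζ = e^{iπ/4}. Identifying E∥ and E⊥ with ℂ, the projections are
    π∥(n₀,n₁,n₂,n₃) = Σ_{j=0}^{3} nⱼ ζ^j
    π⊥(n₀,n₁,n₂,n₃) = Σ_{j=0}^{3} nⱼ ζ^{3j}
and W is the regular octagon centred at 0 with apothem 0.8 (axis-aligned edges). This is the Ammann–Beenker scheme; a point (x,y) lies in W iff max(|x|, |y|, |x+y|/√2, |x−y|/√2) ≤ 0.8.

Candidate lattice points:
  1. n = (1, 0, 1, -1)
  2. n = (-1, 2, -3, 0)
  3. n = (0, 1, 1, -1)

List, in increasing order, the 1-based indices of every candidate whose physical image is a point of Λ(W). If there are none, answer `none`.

none

π⊥(n) = n₀ + n₁ζ³ + n₂ζ⁶ + n₃ζ⁹ where ζ = e^{iπ/4}.
candidate 1: n = (1, 0, 1, -1) → π⊥ ≈ (+0.2929, -1.7071); max(|x|,|y|,|x±y|/√2) = 1.7071 > 0.8 ⇒ ∉ W
candidate 2: n = (-1, 2, -3, 0) → π⊥ ≈ (-2.4142, +4.4142); max(|x|,|y|,|x±y|/√2) = 4.8284 > 0.8 ⇒ ∉ W
candidate 3: n = (0, 1, 1, -1) → π⊥ ≈ (-1.4142, -1.0000); max(|x|,|y|,|x±y|/√2) = 1.7071 > 0.8 ⇒ ∉ W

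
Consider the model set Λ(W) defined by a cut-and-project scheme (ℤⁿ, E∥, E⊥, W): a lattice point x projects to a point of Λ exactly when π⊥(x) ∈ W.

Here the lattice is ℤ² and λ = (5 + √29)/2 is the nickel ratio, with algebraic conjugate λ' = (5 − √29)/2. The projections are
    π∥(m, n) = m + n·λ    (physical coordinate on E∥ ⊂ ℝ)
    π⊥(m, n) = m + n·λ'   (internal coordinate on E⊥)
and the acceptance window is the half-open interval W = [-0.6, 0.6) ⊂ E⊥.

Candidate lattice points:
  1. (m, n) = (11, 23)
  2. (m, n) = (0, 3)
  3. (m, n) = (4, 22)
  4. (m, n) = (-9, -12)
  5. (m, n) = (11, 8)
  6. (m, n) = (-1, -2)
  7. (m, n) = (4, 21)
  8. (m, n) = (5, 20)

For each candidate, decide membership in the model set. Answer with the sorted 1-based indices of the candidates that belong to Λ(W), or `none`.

Compute λ' = (5−√29)/2 = -0.192582, so π⊥(m,n) = m -0.192582·n.
[1] lift (11,23): star map gives 6.570605; window check -0.6 ≤ 6.570605 < 0.6 is false → out
[2] lift (0,3): star map gives -0.577747; window check -0.6 ≤ -0.577747 < 0.6 is true → IN Λ
[3] lift (4,22): star map gives -0.236813; window check -0.6 ≤ -0.236813 < 0.6 is true → IN Λ
[4] lift (-9,-12): star map gives -6.689011; window check -0.6 ≤ -6.689011 < 0.6 is false → out
[5] lift (11,8): star map gives 9.459341; window check -0.6 ≤ 9.459341 < 0.6 is false → out
[6] lift (-1,-2): star map gives -0.614835; window check -0.6 ≤ -0.614835 < 0.6 is false → out
[7] lift (4,21): star map gives -0.044230; window check -0.6 ≤ -0.044230 < 0.6 is true → IN Λ
[8] lift (5,20): star map gives 1.148352; window check -0.6 ≤ 1.148352 < 0.6 is false → out

2, 3, 7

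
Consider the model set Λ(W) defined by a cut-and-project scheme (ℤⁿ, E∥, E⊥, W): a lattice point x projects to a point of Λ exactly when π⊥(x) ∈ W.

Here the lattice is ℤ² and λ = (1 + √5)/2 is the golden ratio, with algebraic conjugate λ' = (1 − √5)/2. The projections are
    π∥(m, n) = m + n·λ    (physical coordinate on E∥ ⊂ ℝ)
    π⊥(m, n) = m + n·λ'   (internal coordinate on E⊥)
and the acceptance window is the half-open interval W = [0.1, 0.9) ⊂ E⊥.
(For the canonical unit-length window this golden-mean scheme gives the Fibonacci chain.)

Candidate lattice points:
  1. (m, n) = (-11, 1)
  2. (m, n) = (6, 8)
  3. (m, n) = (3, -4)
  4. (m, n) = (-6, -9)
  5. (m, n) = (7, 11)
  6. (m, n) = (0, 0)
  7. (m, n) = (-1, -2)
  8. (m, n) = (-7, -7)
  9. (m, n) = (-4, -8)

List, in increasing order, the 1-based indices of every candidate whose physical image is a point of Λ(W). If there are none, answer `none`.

5, 7

Compute λ' = (1−√5)/2 = -0.6180, so π⊥(m,n) = m -0.6180·n.
#1 (-11,1): internal coord -11 + (1)·λ' = -11.6180; -11.6180 ∉ [0.1, 0.9) → out
#2 (6,8): internal coord 6 + (8)·λ' = +1.0557; +1.0557 ∉ [0.1, 0.9) → out
#3 (3,-4): internal coord 3 + (-4)·λ' = +5.4721; +5.4721 ∉ [0.1, 0.9) → out
#4 (-6,-9): internal coord -6 + (-9)·λ' = -0.4377; -0.4377 ∉ [0.1, 0.9) → out
#5 (7,11): internal coord 7 + (11)·λ' = +0.2016; +0.2016 ∈ [0.1, 0.9) → IN Λ
#6 (0,0): internal coord 0 + (0)·λ' = +0.0000; +0.0000 ∉ [0.1, 0.9) → out
#7 (-1,-2): internal coord -1 + (-2)·λ' = +0.2361; +0.2361 ∈ [0.1, 0.9) → IN Λ
#8 (-7,-7): internal coord -7 + (-7)·λ' = -2.6738; -2.6738 ∉ [0.1, 0.9) → out
#9 (-4,-8): internal coord -4 + (-8)·λ' = +0.9443; +0.9443 ∉ [0.1, 0.9) → out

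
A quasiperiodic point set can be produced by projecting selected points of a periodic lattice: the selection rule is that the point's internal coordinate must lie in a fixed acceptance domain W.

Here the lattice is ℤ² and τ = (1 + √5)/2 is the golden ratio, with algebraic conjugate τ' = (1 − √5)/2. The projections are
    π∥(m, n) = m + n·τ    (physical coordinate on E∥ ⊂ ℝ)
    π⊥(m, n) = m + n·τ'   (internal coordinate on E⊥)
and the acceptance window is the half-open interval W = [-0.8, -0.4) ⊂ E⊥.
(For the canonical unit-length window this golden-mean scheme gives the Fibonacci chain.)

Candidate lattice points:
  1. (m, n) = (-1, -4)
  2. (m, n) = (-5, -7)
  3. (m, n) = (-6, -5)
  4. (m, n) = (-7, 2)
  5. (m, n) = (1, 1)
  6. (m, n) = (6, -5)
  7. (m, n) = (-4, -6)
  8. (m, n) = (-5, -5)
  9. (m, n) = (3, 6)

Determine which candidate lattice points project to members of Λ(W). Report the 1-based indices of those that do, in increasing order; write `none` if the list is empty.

Compute τ' = (1−√5)/2 = -0.618034, so π⊥(m,n) = m -0.618034·n.
candidate 1: (m,n)=(-1,-4) → π∥ = -1-4·τ ≈ -7.472136, π⊥ = -1-4·τ' ≈ 1.472136 ∉ [-0.8, -0.4) ⇒ out
candidate 2: (m,n)=(-5,-7) → π∥ = -5-7·τ ≈ -16.326238, π⊥ = -5-7·τ' ≈ -0.673762 ∈ [-0.8, -0.4) ⇒ IN Λ
candidate 3: (m,n)=(-6,-5) → π∥ = -6-5·τ ≈ -14.090170, π⊥ = -6-5·τ' ≈ -2.909830 ∉ [-0.8, -0.4) ⇒ out
candidate 4: (m,n)=(-7,2) → π∥ = -7+2·τ ≈ -3.763932, π⊥ = -7+2·τ' ≈ -8.236068 ∉ [-0.8, -0.4) ⇒ out
candidate 5: (m,n)=(1,1) → π∥ = 1+1·τ ≈ 2.618034, π⊥ = 1+1·τ' ≈ 0.381966 ∉ [-0.8, -0.4) ⇒ out
candidate 6: (m,n)=(6,-5) → π∥ = 6-5·τ ≈ -2.090170, π⊥ = 6-5·τ' ≈ 9.090170 ∉ [-0.8, -0.4) ⇒ out
candidate 7: (m,n)=(-4,-6) → π∥ = -4-6·τ ≈ -13.708204, π⊥ = -4-6·τ' ≈ -0.291796 ∉ [-0.8, -0.4) ⇒ out
candidate 8: (m,n)=(-5,-5) → π∥ = -5-5·τ ≈ -13.090170, π⊥ = -5-5·τ' ≈ -1.909830 ∉ [-0.8, -0.4) ⇒ out
candidate 9: (m,n)=(3,6) → π∥ = 3+6·τ ≈ 12.708204, π⊥ = 3+6·τ' ≈ -0.708204 ∈ [-0.8, -0.4) ⇒ IN Λ

2, 9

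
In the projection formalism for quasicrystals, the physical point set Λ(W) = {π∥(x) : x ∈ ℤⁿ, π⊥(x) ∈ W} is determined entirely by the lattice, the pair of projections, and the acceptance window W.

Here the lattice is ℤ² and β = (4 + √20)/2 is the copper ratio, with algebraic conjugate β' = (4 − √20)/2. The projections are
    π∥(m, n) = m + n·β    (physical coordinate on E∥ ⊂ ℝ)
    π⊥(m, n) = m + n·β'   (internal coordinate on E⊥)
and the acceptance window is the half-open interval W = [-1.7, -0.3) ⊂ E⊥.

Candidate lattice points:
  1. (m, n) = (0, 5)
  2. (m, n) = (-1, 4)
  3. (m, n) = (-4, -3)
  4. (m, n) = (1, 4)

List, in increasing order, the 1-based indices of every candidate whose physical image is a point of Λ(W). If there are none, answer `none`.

Numerically β ≈ 4.236068 and β' = −1/β ≈ -0.236068.
[1] lift (0,5): star map gives -1.180340; window check -1.7 ≤ -1.180340 < -0.3 is true → IN Λ
[2] lift (-1,4): star map gives -1.944272; window check -1.7 ≤ -1.944272 < -0.3 is false → out
[3] lift (-4,-3): star map gives -3.291796; window check -1.7 ≤ -3.291796 < -0.3 is false → out
[4] lift (1,4): star map gives 0.055728; window check -1.7 ≤ 0.055728 < -0.3 is false → out

1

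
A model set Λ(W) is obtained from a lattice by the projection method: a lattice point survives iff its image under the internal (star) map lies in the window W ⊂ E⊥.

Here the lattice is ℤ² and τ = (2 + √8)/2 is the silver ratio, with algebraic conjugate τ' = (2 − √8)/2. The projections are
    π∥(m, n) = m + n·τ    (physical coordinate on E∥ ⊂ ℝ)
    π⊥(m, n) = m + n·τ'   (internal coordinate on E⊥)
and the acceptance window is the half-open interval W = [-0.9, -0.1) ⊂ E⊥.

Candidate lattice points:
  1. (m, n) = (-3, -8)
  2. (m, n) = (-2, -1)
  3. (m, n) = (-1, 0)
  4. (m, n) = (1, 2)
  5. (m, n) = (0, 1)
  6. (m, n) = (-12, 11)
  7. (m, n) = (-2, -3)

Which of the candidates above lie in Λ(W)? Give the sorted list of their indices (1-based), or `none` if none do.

5, 7

Numerically τ ≈ 2.4142 and τ' = −1/τ ≈ -0.4142.
candidate 1: (m,n)=(-3,-8) → π∥ = -3-8·τ ≈ -22.3137, π⊥ = -3-8·τ' ≈ 0.3137 ∉ [-0.9, -0.1) ⇒ out
candidate 2: (m,n)=(-2,-1) → π∥ = -2-1·τ ≈ -4.4142, π⊥ = -2-1·τ' ≈ -1.5858 ∉ [-0.9, -0.1) ⇒ out
candidate 3: (m,n)=(-1,0) → π∥ = -1+0·τ ≈ -1.0000, π⊥ = -1+0·τ' ≈ -1.0000 ∉ [-0.9, -0.1) ⇒ out
candidate 4: (m,n)=(1,2) → π∥ = 1+2·τ ≈ 5.8284, π⊥ = 1+2·τ' ≈ 0.1716 ∉ [-0.9, -0.1) ⇒ out
candidate 5: (m,n)=(0,1) → π∥ = 0+1·τ ≈ 2.4142, π⊥ = 0+1·τ' ≈ -0.4142 ∈ [-0.9, -0.1) ⇒ IN Λ
candidate 6: (m,n)=(-12,11) → π∥ = -12+11·τ ≈ 14.5563, π⊥ = -12+11·τ' ≈ -16.5563 ∉ [-0.9, -0.1) ⇒ out
candidate 7: (m,n)=(-2,-3) → π∥ = -2-3·τ ≈ -9.2426, π⊥ = -2-3·τ' ≈ -0.7574 ∈ [-0.9, -0.1) ⇒ IN Λ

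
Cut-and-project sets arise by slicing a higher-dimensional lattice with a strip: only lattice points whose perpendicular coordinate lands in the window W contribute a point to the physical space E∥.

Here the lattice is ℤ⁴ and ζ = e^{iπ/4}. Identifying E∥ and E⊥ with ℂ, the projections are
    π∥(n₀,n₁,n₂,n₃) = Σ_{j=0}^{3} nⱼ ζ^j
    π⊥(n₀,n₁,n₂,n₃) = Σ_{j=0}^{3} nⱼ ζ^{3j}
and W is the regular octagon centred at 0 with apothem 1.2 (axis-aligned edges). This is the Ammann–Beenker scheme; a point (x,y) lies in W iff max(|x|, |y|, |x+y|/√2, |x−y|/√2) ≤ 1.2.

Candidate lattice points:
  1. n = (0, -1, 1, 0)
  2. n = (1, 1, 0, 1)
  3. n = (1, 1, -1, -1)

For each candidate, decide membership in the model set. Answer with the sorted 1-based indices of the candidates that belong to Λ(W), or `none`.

Internal map: ζ^{3j} for j=0..3 gives (1,0), (−√2/2,√2/2), (0,−1), (√2/2,√2/2).
#1 (0, -1, 1, 0): internal (0.7071, -1.7071); octagon support 1.7071 vs apothem 1.2 → ∉ W
#2 (1, 1, 0, 1): internal (1.0000, 1.4142); octagon support 1.7071 vs apothem 1.2 → ∉ W
#3 (1, 1, -1, -1): internal (-0.4142, 1.0000); octagon support 1.0000 vs apothem 1.2 → ∈ W

3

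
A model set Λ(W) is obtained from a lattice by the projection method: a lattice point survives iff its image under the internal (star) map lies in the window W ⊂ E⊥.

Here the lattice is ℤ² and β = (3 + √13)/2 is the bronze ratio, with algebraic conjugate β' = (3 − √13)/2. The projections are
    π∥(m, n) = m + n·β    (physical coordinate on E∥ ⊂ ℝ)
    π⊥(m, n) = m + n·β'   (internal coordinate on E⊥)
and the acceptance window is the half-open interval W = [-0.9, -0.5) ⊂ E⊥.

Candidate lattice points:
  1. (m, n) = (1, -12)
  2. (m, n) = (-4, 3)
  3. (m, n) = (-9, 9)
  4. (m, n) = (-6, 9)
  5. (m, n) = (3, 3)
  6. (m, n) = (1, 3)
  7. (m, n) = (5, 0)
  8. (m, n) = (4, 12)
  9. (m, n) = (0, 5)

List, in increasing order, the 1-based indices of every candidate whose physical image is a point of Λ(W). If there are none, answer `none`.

none

Numerically β ≈ 3.3028 and β' = −1/β ≈ -0.3028.
[1] lift (1,-12): star map gives 4.6333; window check -0.9 ≤ 4.6333 < -0.5 is false → out
[2] lift (-4,3): star map gives -4.9083; window check -0.9 ≤ -4.9083 < -0.5 is false → out
[3] lift (-9,9): star map gives -11.7250; window check -0.9 ≤ -11.7250 < -0.5 is false → out
[4] lift (-6,9): star map gives -8.7250; window check -0.9 ≤ -8.7250 < -0.5 is false → out
[5] lift (3,3): star map gives 2.0917; window check -0.9 ≤ 2.0917 < -0.5 is false → out
[6] lift (1,3): star map gives 0.0917; window check -0.9 ≤ 0.0917 < -0.5 is false → out
[7] lift (5,0): star map gives 5.0000; window check -0.9 ≤ 5.0000 < -0.5 is false → out
[8] lift (4,12): star map gives 0.3667; window check -0.9 ≤ 0.3667 < -0.5 is false → out
[9] lift (0,5): star map gives -1.5139; window check -0.9 ≤ -1.5139 < -0.5 is false → out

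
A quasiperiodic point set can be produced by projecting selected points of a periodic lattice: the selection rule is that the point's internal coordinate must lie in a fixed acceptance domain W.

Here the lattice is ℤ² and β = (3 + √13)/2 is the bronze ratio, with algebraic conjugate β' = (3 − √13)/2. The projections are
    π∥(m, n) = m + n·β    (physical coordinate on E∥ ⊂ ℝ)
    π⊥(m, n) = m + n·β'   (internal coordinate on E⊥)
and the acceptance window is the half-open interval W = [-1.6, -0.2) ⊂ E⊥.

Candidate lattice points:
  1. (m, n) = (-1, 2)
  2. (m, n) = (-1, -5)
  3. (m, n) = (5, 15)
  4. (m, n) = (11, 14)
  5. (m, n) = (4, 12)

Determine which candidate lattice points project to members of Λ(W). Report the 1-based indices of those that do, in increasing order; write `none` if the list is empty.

none

Compute β' = (3−√13)/2 = -0.3028, so π⊥(m,n) = m -0.3028·n.
#1 (-1,2): internal coord -1 + (2)·β' = -1.6056; -1.6056 ∉ [-1.6, -0.2) → out
#2 (-1,-5): internal coord -1 + (-5)·β' = +0.5139; +0.5139 ∉ [-1.6, -0.2) → out
#3 (5,15): internal coord 5 + (15)·β' = +0.4584; +0.4584 ∉ [-1.6, -0.2) → out
#4 (11,14): internal coord 11 + (14)·β' = +6.7611; +6.7611 ∉ [-1.6, -0.2) → out
#5 (4,12): internal coord 4 + (12)·β' = +0.3667; +0.3667 ∉ [-1.6, -0.2) → out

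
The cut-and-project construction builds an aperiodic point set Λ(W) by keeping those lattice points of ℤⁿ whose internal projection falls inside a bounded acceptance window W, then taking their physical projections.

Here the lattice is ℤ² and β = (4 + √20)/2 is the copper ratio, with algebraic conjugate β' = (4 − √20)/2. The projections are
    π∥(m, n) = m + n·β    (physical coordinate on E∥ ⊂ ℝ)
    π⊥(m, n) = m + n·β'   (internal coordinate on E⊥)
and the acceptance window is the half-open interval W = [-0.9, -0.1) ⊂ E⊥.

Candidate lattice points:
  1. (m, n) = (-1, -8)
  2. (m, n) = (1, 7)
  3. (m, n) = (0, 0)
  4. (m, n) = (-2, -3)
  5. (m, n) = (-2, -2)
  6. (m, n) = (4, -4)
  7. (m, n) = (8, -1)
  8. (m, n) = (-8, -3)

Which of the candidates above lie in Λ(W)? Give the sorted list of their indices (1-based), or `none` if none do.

Compute β' = (4−√20)/2 = -0.23607, so π⊥(m,n) = m -0.23607·n.
#1 (-1,-8): internal coord -1 + (-8)·β' = +0.88854; +0.88854 ∉ [-0.9, -0.1) → out
#2 (1,7): internal coord 1 + (7)·β' = -0.65248; -0.65248 ∈ [-0.9, -0.1) → IN Λ
#3 (0,0): internal coord 0 + (0)·β' = +0.00000; +0.00000 ∉ [-0.9, -0.1) → out
#4 (-2,-3): internal coord -2 + (-3)·β' = -1.29180; -1.29180 ∉ [-0.9, -0.1) → out
#5 (-2,-2): internal coord -2 + (-2)·β' = -1.52786; -1.52786 ∉ [-0.9, -0.1) → out
#6 (4,-4): internal coord 4 + (-4)·β' = +4.94427; +4.94427 ∉ [-0.9, -0.1) → out
#7 (8,-1): internal coord 8 + (-1)·β' = +8.23607; +8.23607 ∉ [-0.9, -0.1) → out
#8 (-8,-3): internal coord -8 + (-3)·β' = -7.29180; -7.29180 ∉ [-0.9, -0.1) → out

2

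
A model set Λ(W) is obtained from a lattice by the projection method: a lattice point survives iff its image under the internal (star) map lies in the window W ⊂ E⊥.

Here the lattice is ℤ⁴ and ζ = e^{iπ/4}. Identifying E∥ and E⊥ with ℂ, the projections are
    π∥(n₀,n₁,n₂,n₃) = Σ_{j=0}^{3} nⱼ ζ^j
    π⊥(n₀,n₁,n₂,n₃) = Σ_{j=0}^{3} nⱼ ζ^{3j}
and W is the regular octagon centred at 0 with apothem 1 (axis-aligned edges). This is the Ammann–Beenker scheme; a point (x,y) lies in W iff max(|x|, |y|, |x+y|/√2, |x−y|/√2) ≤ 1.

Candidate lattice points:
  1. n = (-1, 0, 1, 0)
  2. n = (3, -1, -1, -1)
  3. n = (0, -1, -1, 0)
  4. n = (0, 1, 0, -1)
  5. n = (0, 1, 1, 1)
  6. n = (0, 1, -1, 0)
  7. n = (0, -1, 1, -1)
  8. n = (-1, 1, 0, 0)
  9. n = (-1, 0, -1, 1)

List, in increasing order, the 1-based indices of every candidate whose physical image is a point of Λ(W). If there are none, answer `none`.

3, 5

π⊥(n) = n₀ + n₁ζ³ + n₂ζ⁶ + n₃ζ⁹ where ζ = e^{iπ/4}.
candidate 1: n = (-1, 0, 1, 0) → π⊥ ≈ (-1.00000, -1.00000); max(|x|,|y|,|x±y|/√2) = 1.41421 > 1 ⇒ ∉ W
candidate 2: n = (3, -1, -1, -1) → π⊥ ≈ (+3.00000, -0.41421); max(|x|,|y|,|x±y|/√2) = 3.00000 > 1 ⇒ ∉ W
candidate 3: n = (0, -1, -1, 0) → π⊥ ≈ (+0.70711, +0.29289); max(|x|,|y|,|x±y|/√2) = 0.70711 ≤ 1 ⇒ ∈ W
candidate 4: n = (0, 1, 0, -1) → π⊥ ≈ (-1.41421, +0.00000); max(|x|,|y|,|x±y|/√2) = 1.41421 > 1 ⇒ ∉ W
candidate 5: n = (0, 1, 1, 1) → π⊥ ≈ (+0.00000, +0.41421); max(|x|,|y|,|x±y|/√2) = 0.41421 ≤ 1 ⇒ ∈ W
candidate 6: n = (0, 1, -1, 0) → π⊥ ≈ (-0.70711, +1.70711); max(|x|,|y|,|x±y|/√2) = 1.70711 > 1 ⇒ ∉ W
candidate 7: n = (0, -1, 1, -1) → π⊥ ≈ (+0.00000, -2.41421); max(|x|,|y|,|x±y|/√2) = 2.41421 > 1 ⇒ ∉ W
candidate 8: n = (-1, 1, 0, 0) → π⊥ ≈ (-1.70711, +0.70711); max(|x|,|y|,|x±y|/√2) = 1.70711 > 1 ⇒ ∉ W
candidate 9: n = (-1, 0, -1, 1) → π⊥ ≈ (-0.29289, +1.70711); max(|x|,|y|,|x±y|/√2) = 1.70711 > 1 ⇒ ∉ W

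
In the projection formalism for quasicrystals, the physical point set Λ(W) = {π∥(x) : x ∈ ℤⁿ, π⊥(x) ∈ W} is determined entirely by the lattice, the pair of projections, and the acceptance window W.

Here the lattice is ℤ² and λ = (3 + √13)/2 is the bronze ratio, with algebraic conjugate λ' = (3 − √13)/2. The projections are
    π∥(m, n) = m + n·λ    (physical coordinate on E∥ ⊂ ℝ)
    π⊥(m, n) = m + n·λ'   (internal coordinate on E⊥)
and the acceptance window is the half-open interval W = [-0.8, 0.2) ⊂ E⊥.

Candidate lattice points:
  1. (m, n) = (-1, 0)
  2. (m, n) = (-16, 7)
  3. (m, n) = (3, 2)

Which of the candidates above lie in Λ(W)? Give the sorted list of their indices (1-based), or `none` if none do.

none

λ' = (3−√13)/2 ≈ -0.3028.
candidate 1: (m,n)=(-1,0) → π∥ = -1+0·λ ≈ -1.0000, π⊥ = -1+0·λ' ≈ -1.0000 ∉ [-0.8, 0.2) ⇒ out
candidate 2: (m,n)=(-16,7) → π∥ = -16+7·λ ≈ 7.1194, π⊥ = -16+7·λ' ≈ -18.1194 ∉ [-0.8, 0.2) ⇒ out
candidate 3: (m,n)=(3,2) → π∥ = 3+2·λ ≈ 9.6056, π⊥ = 3+2·λ' ≈ 2.3944 ∉ [-0.8, 0.2) ⇒ out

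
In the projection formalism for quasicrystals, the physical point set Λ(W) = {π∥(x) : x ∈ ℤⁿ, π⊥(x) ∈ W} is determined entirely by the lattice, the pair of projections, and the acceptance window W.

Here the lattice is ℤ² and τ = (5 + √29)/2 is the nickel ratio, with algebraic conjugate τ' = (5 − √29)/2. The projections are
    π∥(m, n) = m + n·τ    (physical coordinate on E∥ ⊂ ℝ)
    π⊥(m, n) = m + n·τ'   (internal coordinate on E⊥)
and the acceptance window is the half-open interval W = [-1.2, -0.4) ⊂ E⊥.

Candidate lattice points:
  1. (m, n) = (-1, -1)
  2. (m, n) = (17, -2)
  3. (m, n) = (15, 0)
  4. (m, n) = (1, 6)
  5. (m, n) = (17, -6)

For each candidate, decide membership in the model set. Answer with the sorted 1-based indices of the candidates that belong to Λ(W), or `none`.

Compute τ' = (5−√29)/2 = -0.1926, so π⊥(m,n) = m -0.1926·n.
[1] lift (-1,-1): star map gives -0.8074; window check -1.2 ≤ -0.8074 < -0.4 is true → IN Λ
[2] lift (17,-2): star map gives 17.3852; window check -1.2 ≤ 17.3852 < -0.4 is false → out
[3] lift (15,0): star map gives 15.0000; window check -1.2 ≤ 15.0000 < -0.4 is false → out
[4] lift (1,6): star map gives -0.1555; window check -1.2 ≤ -0.1555 < -0.4 is false → out
[5] lift (17,-6): star map gives 18.1555; window check -1.2 ≤ 18.1555 < -0.4 is false → out

1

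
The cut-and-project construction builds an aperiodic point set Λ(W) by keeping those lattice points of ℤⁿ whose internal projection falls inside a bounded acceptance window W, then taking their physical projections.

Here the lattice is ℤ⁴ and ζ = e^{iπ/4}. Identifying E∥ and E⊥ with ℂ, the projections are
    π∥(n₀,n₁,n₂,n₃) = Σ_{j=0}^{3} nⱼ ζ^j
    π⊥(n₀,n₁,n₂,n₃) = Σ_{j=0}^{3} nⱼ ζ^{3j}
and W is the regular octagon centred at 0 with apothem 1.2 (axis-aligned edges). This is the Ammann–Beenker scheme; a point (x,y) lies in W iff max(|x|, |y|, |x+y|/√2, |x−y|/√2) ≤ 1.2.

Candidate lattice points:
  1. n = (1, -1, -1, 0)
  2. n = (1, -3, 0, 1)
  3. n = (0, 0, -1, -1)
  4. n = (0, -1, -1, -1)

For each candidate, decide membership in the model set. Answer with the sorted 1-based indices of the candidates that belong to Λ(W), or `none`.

3, 4

With ζ = e^{iπ/4} the internal vectors are ζ^0,ζ^3,ζ^6,ζ^9.
candidate 1: n = (1, -1, -1, 0) → π⊥ ≈ (+1.707107, +0.292893); max(|x|,|y|,|x±y|/√2) = 1.707107 > 1.2 ⇒ ∉ W
candidate 2: n = (1, -3, 0, 1) → π⊥ ≈ (+3.828427, -1.414214); max(|x|,|y|,|x±y|/√2) = 3.828427 > 1.2 ⇒ ∉ W
candidate 3: n = (0, 0, -1, -1) → π⊥ ≈ (-0.707107, +0.292893); max(|x|,|y|,|x±y|/√2) = 0.707107 ≤ 1.2 ⇒ ∈ W
candidate 4: n = (0, -1, -1, -1) → π⊥ ≈ (+0.000000, -0.414214); max(|x|,|y|,|x±y|/√2) = 0.414214 ≤ 1.2 ⇒ ∈ W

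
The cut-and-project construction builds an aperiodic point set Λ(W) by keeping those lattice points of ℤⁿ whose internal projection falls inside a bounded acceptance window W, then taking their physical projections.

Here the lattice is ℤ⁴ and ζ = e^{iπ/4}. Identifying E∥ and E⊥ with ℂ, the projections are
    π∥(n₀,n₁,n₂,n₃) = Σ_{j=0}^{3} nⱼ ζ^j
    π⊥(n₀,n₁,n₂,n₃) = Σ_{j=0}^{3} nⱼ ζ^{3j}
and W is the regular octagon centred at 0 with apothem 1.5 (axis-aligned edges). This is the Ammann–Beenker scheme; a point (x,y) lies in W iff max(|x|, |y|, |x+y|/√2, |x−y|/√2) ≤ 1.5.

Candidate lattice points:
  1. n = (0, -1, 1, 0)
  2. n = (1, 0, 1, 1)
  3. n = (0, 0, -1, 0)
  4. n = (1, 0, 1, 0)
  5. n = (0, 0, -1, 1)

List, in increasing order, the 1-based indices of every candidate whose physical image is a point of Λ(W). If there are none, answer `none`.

3, 4

π⊥(n) = n₀ + n₁ζ³ + n₂ζ⁶ + n₃ζ⁹ where ζ = e^{iπ/4}.
candidate 1: n = (0, -1, 1, 0) → π⊥ ≈ (+0.707107, -1.707107); max(|x|,|y|,|x±y|/√2) = 1.707107 > 1.5 ⇒ ∉ W
candidate 2: n = (1, 0, 1, 1) → π⊥ ≈ (+1.707107, -0.292893); max(|x|,|y|,|x±y|/√2) = 1.707107 > 1.5 ⇒ ∉ W
candidate 3: n = (0, 0, -1, 0) → π⊥ ≈ (+0.000000, +1.000000); max(|x|,|y|,|x±y|/√2) = 1.000000 ≤ 1.5 ⇒ ∈ W
candidate 4: n = (1, 0, 1, 0) → π⊥ ≈ (+1.000000, -1.000000); max(|x|,|y|,|x±y|/√2) = 1.414214 ≤ 1.5 ⇒ ∈ W
candidate 5: n = (0, 0, -1, 1) → π⊥ ≈ (+0.707107, +1.707107); max(|x|,|y|,|x±y|/√2) = 1.707107 > 1.5 ⇒ ∉ W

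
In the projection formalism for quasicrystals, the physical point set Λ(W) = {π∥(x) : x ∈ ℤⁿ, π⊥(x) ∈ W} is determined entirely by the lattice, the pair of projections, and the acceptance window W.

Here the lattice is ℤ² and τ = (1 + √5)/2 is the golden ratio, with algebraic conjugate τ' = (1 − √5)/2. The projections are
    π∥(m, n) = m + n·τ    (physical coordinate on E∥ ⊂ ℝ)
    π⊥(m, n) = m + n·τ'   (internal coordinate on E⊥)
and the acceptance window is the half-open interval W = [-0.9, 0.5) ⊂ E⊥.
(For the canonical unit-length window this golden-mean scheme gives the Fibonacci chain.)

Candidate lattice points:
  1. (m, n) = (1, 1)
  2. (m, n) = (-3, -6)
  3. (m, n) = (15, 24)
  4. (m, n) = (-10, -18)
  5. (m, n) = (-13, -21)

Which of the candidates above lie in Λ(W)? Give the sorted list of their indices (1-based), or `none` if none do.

1, 3, 5

τ' = (1−√5)/2 ≈ -0.618034.
candidate 1: (m,n)=(1,1) → π∥ = 1+1·τ ≈ 2.618034, π⊥ = 1+1·τ' ≈ 0.381966 ∈ [-0.9, 0.5) ⇒ IN Λ
candidate 2: (m,n)=(-3,-6) → π∥ = -3-6·τ ≈ -12.708204, π⊥ = -3-6·τ' ≈ 0.708204 ∉ [-0.9, 0.5) ⇒ out
candidate 3: (m,n)=(15,24) → π∥ = 15+24·τ ≈ 53.832816, π⊥ = 15+24·τ' ≈ 0.167184 ∈ [-0.9, 0.5) ⇒ IN Λ
candidate 4: (m,n)=(-10,-18) → π∥ = -10-18·τ ≈ -39.124612, π⊥ = -10-18·τ' ≈ 1.124612 ∉ [-0.9, 0.5) ⇒ out
candidate 5: (m,n)=(-13,-21) → π∥ = -13-21·τ ≈ -46.978714, π⊥ = -13-21·τ' ≈ -0.021286 ∈ [-0.9, 0.5) ⇒ IN Λ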